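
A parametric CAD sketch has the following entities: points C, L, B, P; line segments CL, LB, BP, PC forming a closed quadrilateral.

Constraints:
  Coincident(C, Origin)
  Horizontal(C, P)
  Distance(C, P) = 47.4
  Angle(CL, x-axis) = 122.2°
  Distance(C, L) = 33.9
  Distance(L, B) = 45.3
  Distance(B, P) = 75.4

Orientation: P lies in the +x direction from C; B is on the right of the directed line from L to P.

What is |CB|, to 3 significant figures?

30.7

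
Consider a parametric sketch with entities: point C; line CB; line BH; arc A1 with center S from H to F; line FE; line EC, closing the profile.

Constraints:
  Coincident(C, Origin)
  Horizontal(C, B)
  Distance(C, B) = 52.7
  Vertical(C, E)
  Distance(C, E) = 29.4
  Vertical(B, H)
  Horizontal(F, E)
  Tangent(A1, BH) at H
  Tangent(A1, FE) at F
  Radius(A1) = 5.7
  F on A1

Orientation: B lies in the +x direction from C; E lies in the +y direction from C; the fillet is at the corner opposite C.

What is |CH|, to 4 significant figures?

57.78

The virtual corner opposite C is at (52.70, 29.40). A1 meets BH tangentially, so SH is at right angles to BH and since A1 is tangent to FE there, SF ⟂ FE, with radius 5.7, so the center S sits 5.7 in from both sides at S = (47.00, 23.70). That places the tangent points at H = (52.70, 23.70) on BH and F = (47.00, 29.40) on FE. Then |CH| = |H − C| = 57.78.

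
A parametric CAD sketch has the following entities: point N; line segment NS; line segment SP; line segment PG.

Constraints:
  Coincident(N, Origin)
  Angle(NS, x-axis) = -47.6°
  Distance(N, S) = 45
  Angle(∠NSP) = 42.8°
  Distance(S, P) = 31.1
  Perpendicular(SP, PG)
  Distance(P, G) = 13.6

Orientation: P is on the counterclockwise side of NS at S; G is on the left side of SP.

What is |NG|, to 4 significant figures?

17.08

N is at the origin; NS runs at -47.6° with length 45.0, so S = 45.0·(cos -47.6°, sin -47.6°) = (30.34, -33.23). ∠NSP = 42.8°, so SP runs at -47.6° + (180° − 42.8°) = 89.60° from the x-axis; with |SP| = 31.1, P = S + 31.1·(cos 89.60°, sin 89.60°) = (30.56, -2.131). The perpendicularity gives PG at right angles to SP; with |PG| = 13.6 on the left of SP, G = P + 13.6·(-1.000, 0.006981) = (16.96, -2.036). Then |NG| = |G − N| = 17.08.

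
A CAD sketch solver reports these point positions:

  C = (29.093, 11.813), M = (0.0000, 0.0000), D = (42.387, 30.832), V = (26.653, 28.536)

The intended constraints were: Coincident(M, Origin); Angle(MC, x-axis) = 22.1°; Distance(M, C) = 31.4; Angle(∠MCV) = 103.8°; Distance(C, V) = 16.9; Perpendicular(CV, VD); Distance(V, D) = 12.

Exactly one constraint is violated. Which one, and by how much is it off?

Distance(V, D) = 12 — off by 3.90.

M = (0.00, 0.00) ✓; MC at 22.10° ✓; |MC| = 31.40 ✓; ∠MCV = 103.8° ✓; |CV| = 16.90 ✓; ∠(CV, VD) = 90.00° ✓; |VD| = 15.90 ✗.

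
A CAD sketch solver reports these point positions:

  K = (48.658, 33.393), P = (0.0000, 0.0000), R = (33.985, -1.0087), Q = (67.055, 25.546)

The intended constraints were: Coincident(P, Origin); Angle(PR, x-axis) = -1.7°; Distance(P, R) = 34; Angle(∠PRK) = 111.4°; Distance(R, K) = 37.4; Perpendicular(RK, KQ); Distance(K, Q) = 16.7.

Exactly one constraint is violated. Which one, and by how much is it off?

Distance(K, Q) = 16.7 — off by 3.30.

P = (0.00, 0.00) ✓; PR at -1.700° ✓; |PR| = 34.00 ✓; ∠PRK = 111.4° ✓; |RK| = 37.40 ✓; ∠(RK, KQ) = 90.00° ✓; |KQ| = 20.00 ✗.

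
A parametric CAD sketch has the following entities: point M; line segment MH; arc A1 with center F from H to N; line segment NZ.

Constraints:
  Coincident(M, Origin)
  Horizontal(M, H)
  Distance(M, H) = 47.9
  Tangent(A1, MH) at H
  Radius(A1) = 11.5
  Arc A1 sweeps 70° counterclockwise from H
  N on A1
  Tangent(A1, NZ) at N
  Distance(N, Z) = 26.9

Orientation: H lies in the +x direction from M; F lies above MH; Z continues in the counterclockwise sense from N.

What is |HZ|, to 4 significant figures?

38.46

M is at the origin; MH is horizontal with |MH| = 47.9 and H on the +x side, so H = (47.90, 0.000). A1 meets MH tangentially, so FH is at right angles to MH, so F = H + (0, 11.5) = (47.90, 11.50). On A1, H sits at bearing -90° from F; a 70° counterclockwise sweep puts N at bearing -20°, so N = F + 11.5·(cos -20°, sin -20°) = (58.71, 7.567). The tangent condition forces FN to be normal to NZ, so NZ runs along (−sin -20°, cos -20°); with |NZ| = 26.9, Z = (67.91, 32.84). Then |HZ| = |Z − H| = 38.46.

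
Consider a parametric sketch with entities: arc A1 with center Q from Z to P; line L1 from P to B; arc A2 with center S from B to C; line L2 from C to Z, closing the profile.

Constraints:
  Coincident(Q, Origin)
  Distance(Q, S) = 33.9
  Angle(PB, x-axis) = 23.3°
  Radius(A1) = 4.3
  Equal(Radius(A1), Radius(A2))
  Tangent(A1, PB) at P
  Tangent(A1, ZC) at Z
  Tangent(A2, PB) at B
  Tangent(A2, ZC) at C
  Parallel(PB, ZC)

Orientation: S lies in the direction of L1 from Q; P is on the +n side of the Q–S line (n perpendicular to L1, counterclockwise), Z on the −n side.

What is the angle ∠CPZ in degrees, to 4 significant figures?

75.77°

Tangency of A1 to both parallel lines with radius 4.3 puts P and Z at Q ± 4.3·n: P = (-1.701, 3.949), Z = (1.701, -3.949). Equal radii place B and C the same way about S: B = S + 4.3·n = (29.43, 17.36), C = S − 4.3·n = (32.84, 9.460). Then cos ∠CPZ = PC·PZ / (|PC||PZ|), giving 75.77°.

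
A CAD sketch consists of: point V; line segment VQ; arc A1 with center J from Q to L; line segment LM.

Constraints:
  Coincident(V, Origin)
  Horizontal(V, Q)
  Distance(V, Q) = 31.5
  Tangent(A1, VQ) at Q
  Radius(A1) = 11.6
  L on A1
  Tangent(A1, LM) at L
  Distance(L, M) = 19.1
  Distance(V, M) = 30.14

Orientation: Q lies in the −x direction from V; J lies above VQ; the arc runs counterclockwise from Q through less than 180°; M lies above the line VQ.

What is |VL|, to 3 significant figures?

22.0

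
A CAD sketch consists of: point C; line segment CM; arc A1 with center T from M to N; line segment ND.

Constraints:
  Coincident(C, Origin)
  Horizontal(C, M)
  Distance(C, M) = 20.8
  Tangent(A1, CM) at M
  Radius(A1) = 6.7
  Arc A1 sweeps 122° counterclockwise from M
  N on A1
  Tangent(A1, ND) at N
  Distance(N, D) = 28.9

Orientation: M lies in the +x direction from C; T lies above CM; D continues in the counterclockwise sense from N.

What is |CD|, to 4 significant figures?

36.51

On A1, M sits at bearing -90° from T; a 122° counterclockwise sweep puts N at bearing 32°, so N = T + 6.7·(cos 32°, sin 32°) = (26.48, 10.25). A1 meets ND tangentially, so TN is at right angles to ND, so ND runs along (−sin 32°, cos 32°); with |ND| = 28.9, D = (11.17, 34.76). Then |CD| = |D − C| = 36.51.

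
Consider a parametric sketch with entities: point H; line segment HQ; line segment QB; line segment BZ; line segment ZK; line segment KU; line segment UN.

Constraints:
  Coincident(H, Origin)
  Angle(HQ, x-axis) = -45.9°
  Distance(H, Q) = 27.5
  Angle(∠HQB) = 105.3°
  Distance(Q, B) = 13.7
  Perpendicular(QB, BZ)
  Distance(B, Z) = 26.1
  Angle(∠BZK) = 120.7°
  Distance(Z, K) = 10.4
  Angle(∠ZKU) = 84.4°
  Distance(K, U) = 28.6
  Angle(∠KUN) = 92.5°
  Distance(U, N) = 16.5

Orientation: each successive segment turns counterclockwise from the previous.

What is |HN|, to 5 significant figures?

32.121

∠ZKU = 84.4° gives KU at -86.300° from the x-axis; with |KU| = 28.6, U = (10.021, -18.472). ∠KUN = 92.5° gives UN at 1.2000° from the x-axis; with |UN| = 16.5, N = (26.517, -18.127). Then |HN| = |N − H| = 32.121.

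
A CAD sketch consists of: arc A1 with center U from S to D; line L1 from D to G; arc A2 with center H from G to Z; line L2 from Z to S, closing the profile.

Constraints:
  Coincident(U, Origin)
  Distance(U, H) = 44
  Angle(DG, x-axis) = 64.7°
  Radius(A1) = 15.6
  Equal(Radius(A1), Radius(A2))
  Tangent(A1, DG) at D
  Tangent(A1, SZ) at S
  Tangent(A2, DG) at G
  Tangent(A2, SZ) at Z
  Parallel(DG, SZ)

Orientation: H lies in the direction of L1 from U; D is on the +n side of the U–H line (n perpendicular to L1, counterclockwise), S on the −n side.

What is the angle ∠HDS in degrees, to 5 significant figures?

70.478°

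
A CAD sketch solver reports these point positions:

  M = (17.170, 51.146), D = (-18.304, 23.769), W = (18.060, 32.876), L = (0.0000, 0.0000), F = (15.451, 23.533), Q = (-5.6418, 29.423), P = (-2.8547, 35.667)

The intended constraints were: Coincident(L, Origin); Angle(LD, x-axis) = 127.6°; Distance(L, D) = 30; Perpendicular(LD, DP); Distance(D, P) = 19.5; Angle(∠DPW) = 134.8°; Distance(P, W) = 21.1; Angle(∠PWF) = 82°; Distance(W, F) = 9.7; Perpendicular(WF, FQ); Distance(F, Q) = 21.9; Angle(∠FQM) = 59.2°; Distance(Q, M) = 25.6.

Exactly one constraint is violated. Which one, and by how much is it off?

Distance(Q, M) = 25.6 — off by 5.90.

L = (0.00, 0.00) ✓; LD at 127.6° ✓; |LD| = 30.00 ✓; ∠(LD, DP) = 90.00° ✓; |DP| = 19.50 ✓; ∠DPW = 134.8° ✓; |PW| = 21.10 ✓; ∠PWF = 82.00° ✓; |WF| = 9.700 ✓; ∠(WF, FQ) = 90.00° ✓; |FQ| = 21.90 ✓; ∠FQM = 59.20° ✓; |QM| = 31.50 ✗.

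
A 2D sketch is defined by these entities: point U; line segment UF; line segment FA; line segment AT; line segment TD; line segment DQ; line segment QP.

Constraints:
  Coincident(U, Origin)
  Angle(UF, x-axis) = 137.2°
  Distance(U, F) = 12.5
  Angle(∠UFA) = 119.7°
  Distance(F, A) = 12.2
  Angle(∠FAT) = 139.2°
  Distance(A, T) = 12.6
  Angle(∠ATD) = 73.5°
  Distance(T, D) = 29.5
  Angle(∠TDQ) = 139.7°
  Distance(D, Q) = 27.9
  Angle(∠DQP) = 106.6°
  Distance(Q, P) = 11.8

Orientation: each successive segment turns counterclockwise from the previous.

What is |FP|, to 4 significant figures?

33.76

∠TDQ = 139.7° gives DQ at 25.10° from the x-axis; with |DQ| = 27.9, Q = (26.31, -1.795). ∠DQP = 106.6° gives QP at 98.50° from the x-axis; with |QP| = 11.8, P = (24.56, 9.875). Then |FP| = |P − F| = 33.76.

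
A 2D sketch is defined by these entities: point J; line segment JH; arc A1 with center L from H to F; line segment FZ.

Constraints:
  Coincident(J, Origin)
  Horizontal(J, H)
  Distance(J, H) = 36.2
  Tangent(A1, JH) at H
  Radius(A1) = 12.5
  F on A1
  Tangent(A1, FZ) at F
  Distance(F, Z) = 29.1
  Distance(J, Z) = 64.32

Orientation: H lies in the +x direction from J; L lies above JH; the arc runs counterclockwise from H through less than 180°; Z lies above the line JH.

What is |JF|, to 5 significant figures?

50.216

J is at the origin; JH is horizontal with |JH| = 36.2 and H on the +x side, so H = (36.200, 0.0000). A1 meets JH tangentially, so LH is at right angles to JH, so L = H + (0, 12.5) = (36.200, 12.500). Since LF ⟂ FZ (tangency), |LZ| = √(12.5² + 29.1²) = 31.671 regardless of where F sits on A1. So Z lies on both circle(J, 64.32) and circle(L, 31.671); the above-JH intersection is Z = (49.267, 41.350). F is the foot of the tangent from Z: F = (48.698, 12.255).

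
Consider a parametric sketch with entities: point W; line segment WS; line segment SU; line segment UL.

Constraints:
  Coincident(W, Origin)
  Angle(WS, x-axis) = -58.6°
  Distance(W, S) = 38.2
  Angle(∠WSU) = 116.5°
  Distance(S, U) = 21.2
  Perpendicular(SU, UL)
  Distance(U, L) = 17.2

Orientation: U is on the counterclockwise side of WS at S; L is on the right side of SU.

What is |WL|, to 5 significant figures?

64.056

∠WSU = 116.5°, so SU runs at -58.6° + (180° − 116.5°) = 4.9000° from the x-axis; with |SU| = 21.2, U = S + 21.2·(cos 4.9000°, sin 4.9000°) = (41.025, -30.795). SU ⟂ UL; with |UL| = 17.2 on the right of SU, L = U + 17.2·(0.085417, -0.99635) = (42.494, -47.932). Then |WL| = |L − W| = 64.056.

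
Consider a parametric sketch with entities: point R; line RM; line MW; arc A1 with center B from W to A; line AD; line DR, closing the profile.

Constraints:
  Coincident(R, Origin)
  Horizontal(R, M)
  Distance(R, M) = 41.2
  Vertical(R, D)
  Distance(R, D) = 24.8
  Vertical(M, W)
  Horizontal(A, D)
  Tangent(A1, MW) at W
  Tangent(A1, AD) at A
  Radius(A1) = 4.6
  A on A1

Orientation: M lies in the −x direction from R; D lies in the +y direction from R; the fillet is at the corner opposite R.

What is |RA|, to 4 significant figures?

44.21

R is at the origin; R and M share the same y with |RM| = 41.2 and M on the −x side, so M = (-41.20, 0.000). RD is vertical with |RD| = 24.8 and D on the +y side, so D = (0.000, 24.80). The virtual corner opposite R is at (-41.20, 24.80). Since A1 is tangent to MW there, BW ⟂ MW and A1 meets AD tangentially, so BA is at right angles to AD, with radius 4.6, so the center B sits 4.6 in from both sides at B = (-36.60, 20.20). That places the tangent points at W = (-41.20, 20.20) on MW and A = (-36.60, 24.80) on AD. Then |RA| = |A − R| = 44.21.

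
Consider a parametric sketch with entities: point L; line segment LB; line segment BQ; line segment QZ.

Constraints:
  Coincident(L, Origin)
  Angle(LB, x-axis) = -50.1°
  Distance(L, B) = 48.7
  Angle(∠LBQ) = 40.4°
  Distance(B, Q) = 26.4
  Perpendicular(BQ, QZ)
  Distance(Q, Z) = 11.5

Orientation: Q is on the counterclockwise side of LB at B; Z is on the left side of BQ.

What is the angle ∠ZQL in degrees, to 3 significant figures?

18.7°

L is at the origin; LB runs at -50.1° with length 48.7, so B = 48.7·(cos -50.1°, sin -50.1°) = (31.2, -37.4). ∠LBQ = 40.4°, so BQ runs at -50.1° + (180° − 40.4°) = 89.5° from the x-axis; with |BQ| = 26.4, Q = B + 26.4·(cos 89.5°, sin 89.5°) = (31.5, -11.0). BQ ⟂ QZ; with |QZ| = 11.5 on the left of BQ, Z = Q + 11.5·(-1.00, 0.00873) = (20.0, -10.9). Then cos ∠ZQL = QZ·QL / (|QZ||QL|), giving 18.7°.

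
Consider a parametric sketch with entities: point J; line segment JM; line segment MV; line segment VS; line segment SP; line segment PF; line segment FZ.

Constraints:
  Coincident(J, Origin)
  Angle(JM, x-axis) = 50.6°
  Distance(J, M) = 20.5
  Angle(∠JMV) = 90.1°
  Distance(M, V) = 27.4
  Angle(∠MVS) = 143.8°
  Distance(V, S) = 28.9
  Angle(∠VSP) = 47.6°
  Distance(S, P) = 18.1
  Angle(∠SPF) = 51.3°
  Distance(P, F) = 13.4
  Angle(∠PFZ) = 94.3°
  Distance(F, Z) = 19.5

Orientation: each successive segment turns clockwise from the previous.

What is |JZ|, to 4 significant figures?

57.26

J is at the origin; JM runs at 50.6° with length 20.5, so M = (13.01, 15.84). ∠JMV = 90.1° gives MV at -39.30° from the x-axis; with |MV| = 27.4, V = (34.22, -1.514). ∠MVS = 143.8° gives VS at -75.50° from the x-axis; with |VS| = 28.9, S = (41.45, -29.49). ∠VSP = 47.6° gives SP at 152.1° from the x-axis; with |SP| = 18.1, P = (25.46, -21.02). ∠SPF = 51.3° gives PF at 23.40° from the x-axis; with |PF| = 13.4, F = (37.75, -15.70). ∠PFZ = 94.3° gives FZ at -62.30° from the x-axis; with |FZ| = 19.5, Z = (46.82, -32.97). Then |JZ| = |Z − J| = 57.26.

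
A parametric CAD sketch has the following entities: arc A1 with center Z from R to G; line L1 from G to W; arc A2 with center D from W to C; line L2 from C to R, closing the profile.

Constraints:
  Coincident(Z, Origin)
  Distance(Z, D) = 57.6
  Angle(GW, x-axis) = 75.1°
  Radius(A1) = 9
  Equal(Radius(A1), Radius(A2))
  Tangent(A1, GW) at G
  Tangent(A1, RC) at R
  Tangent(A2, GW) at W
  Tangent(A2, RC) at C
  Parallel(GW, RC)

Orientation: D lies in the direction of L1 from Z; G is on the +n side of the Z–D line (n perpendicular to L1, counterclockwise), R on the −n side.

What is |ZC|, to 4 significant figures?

58.30

The slot axis is L1's direction at 75.1°, so u = (cos 75.1°, sin 75.1°) = (0.2571, 0.9664) and n = (−sin 75.1°, cos 75.1°) = (-0.9664, 0.2571). Z is at the origin and D lies 57.6 along u from Z, so D = 57.6·u = (14.81, 55.66). Tangency of A1 to both parallel lines with radius 9.0 puts G and R at Z ± 9.0·n: G = (-8.697, 2.314), R = (8.697, -2.314). Equal radii place W and C the same way about D: W = D + 9.0·n = (6.113, 57.98), C = D − 9.0·n = (23.51, 53.35). Then |ZC| = |C − Z| = 58.30.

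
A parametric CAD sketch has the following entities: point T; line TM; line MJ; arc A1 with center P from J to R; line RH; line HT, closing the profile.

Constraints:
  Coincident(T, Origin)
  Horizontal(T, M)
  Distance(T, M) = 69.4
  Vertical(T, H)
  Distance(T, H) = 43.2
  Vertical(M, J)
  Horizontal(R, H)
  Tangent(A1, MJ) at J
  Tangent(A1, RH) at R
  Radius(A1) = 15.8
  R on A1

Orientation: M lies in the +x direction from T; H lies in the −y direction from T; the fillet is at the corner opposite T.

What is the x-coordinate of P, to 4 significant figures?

53.60

T and H share the same x with |TH| = 43.2 and H on the −y side, so H = (0.000, -43.20). The virtual corner opposite T is at (69.40, -43.20). Since A1 is tangent to MJ there, PJ ⟂ MJ and tangency of A1 to RH means the radius PR is perpendicular to RH, with radius 15.8, so the center P sits 15.8 in from both sides at P = (53.60, -27.40). So P.x = 53.60.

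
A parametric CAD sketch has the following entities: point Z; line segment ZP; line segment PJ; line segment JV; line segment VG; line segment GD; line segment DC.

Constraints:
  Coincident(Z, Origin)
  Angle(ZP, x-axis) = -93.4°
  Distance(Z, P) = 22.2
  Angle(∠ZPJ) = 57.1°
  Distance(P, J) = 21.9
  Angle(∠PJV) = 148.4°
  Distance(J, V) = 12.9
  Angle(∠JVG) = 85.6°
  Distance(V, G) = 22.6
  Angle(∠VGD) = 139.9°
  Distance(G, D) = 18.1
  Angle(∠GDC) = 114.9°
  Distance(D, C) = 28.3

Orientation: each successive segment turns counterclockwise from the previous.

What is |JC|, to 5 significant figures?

38.309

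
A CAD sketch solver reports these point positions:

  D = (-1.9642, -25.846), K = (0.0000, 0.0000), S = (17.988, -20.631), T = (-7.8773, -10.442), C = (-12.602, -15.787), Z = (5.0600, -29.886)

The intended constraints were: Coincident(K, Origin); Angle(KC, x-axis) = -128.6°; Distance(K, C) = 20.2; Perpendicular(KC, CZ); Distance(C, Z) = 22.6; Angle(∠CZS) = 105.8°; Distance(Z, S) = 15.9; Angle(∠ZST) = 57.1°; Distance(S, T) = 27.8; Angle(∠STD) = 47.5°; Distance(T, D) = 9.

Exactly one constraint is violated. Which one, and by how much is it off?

Distance(T, D) = 9 — off by 7.50.

K = (0.00, 0.00) ✓; KC at -128.6° ✓; |KC| = 20.20 ✓; ∠(KC, CZ) = 90.00° ✓; |CZ| = 22.60 ✓; ∠CZS = 105.8° ✓; |ZS| = 15.90 ✓; ∠ZST = 57.10° ✓; |ST| = 27.80 ✓; ∠STD = 47.50° ✓; |TD| = 16.50 ✗.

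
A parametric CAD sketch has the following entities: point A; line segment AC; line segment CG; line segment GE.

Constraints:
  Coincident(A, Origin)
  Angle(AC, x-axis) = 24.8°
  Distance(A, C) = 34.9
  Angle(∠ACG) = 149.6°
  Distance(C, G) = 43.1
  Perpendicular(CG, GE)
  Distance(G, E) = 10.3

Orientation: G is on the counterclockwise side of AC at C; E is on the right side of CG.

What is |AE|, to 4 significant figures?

78.36

A is at the origin; AC runs at 24.8° with length 34.9, so C = 34.9·(cos 24.8°, sin 24.8°) = (31.68, 14.64). ∠ACG = 149.6°, so CG runs at 24.8° + (180° − 149.6°) = 55.20° from the x-axis; with |CG| = 43.1, G = C + 43.1·(cos 55.20°, sin 55.20°) = (56.28, 50.03). CG is perpendicular to GE; with |GE| = 10.3 on the right of CG, E = G + 10.3·(0.8211, -0.5707) = (64.74, 44.15). Then |AE| = |E − A| = 78.36.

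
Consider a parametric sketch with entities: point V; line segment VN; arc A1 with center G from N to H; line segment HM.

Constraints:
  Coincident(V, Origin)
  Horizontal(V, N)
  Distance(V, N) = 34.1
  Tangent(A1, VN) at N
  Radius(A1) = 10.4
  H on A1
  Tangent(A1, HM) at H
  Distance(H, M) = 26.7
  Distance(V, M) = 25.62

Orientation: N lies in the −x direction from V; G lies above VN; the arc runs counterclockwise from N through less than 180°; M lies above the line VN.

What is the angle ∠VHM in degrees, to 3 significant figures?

57.7°

V is at the origin; V and N share the same y with |VN| = 34.1 and N on the −x side, so N = (-34.1, 0.00). A1 meets VN tangentially, so GN is at right angles to VN, so G = N + (0, 10.4) = (-34.1, 10.4). Since GH ⟂ HM (tangency), |GM| = √(10.4² + 26.7²) = 28.7 regardless of where H sits on A1. So M lies on both circle(V, 25.62) and circle(G, 28.7); the above-VN intersection is M = (-8.89, 24.0). H is the foot of the tangent from M: H = (-26.2, 3.67).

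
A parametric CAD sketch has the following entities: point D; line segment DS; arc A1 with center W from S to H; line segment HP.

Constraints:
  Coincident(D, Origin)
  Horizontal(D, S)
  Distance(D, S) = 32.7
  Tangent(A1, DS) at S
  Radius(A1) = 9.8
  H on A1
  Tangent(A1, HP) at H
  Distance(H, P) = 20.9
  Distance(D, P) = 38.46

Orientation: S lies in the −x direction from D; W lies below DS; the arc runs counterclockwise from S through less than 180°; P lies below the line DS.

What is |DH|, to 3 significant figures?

42.7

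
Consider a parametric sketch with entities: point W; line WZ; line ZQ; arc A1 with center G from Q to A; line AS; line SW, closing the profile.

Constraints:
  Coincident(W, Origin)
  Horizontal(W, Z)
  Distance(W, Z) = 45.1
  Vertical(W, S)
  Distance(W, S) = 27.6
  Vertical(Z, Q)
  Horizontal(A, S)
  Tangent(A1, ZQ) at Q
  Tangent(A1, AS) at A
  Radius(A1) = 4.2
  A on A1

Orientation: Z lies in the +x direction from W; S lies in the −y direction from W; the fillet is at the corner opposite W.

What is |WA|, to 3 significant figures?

49.3

W is at the origin; WZ is horizontal with |WZ| = 45.1 and Z on the +x side, so Z = (45.1, 0.00). WS is vertical with |WS| = 27.6 and S on the −y side, so S = (0.00, -27.6). The virtual corner opposite W is at (45.1, -27.6). A1 meets ZQ tangentially, so GQ is at right angles to ZQ and since A1 is tangent to AS there, GA ⟂ AS, with radius 4.2, so the center G sits 4.2 in from both sides at G = (40.9, -23.4). That places the tangent points at Q = (45.1, -23.4) on ZQ and A = (40.9, -27.6) on AS. Then |WA| = |A − W| = 49.3.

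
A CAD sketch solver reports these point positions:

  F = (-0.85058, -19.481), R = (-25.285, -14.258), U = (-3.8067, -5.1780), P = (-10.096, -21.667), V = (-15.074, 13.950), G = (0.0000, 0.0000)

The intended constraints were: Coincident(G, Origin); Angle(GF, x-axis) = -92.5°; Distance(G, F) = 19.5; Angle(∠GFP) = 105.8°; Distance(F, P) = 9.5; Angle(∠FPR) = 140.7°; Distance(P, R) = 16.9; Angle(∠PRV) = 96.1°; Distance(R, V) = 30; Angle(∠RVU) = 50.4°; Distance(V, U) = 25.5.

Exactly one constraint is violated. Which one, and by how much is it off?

Distance(V, U) = 25.5 — off by 3.30.

G = (0.00, 0.00) ✓; GF at -92.50° ✓; |GF| = 19.50 ✓; ∠GFP = 105.8° ✓; |FP| = 9.500 ✓; ∠FPR = 140.7° ✓; |PR| = 16.90 ✓; ∠PRV = 96.10° ✓; |RV| = 30.00 ✓; ∠RVU = 50.40° ✓; |VU| = 22.20 ✗.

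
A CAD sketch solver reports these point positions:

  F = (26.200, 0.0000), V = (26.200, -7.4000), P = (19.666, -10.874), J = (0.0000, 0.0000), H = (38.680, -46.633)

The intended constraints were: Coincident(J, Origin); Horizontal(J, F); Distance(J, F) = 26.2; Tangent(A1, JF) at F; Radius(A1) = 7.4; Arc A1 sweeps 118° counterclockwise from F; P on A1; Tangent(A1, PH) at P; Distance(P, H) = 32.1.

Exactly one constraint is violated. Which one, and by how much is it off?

Distance(P, H) = 32.1 — off by 8.40.

J = (0.00, 0.00) ✓; J.y = 0.00, F.y = 0.00 ✓; |JF| = 26.20 ✓; ∠(VF, FJ) = 90.00° ✓; |VF| = 7.400 ✓; bearing(V→P) − bearing(V→F) = 118.0° ✓; |VP| = 7.400 ✓; ∠(VP, PH) = 90.00° ✓; |PH| = 40.50 ✗.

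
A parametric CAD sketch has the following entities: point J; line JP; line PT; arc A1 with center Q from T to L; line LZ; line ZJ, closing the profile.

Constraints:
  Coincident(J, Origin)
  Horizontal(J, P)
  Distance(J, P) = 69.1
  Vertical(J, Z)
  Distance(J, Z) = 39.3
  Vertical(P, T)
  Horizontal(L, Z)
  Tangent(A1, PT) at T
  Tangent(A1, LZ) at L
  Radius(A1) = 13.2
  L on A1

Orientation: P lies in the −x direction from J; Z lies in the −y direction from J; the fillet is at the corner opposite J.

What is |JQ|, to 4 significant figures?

61.69

J is at the origin; JP is horizontal with |JP| = 69.1 and P on the −x side, so P = (-69.10, 0.000). JZ is vertical with |JZ| = 39.3 and Z on the −y side, so Z = (0.000, -39.30). The virtual corner opposite J is at (-69.10, -39.30). The tangent condition forces QT to be normal to PT and tangency of A1 to LZ means the radius QL is perpendicular to LZ, with radius 13.2, so the center Q sits 13.2 in from both sides at Q = (-55.90, -26.10). Then |JQ| = |Q − J| = 61.69.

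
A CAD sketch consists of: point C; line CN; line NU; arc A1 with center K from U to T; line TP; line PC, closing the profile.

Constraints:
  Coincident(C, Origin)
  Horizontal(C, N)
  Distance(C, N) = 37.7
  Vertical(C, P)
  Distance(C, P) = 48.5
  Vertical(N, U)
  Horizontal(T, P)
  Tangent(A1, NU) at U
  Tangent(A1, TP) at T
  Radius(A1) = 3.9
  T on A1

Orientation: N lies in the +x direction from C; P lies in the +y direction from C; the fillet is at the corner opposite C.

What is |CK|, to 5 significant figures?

55.961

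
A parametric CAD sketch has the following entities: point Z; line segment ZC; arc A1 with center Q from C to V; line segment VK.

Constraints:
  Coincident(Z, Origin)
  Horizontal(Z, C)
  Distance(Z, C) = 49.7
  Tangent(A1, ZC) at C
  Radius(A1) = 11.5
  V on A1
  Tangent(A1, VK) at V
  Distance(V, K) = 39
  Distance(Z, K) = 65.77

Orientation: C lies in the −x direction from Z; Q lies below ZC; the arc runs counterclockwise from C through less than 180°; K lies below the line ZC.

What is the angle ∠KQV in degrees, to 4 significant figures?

73.57°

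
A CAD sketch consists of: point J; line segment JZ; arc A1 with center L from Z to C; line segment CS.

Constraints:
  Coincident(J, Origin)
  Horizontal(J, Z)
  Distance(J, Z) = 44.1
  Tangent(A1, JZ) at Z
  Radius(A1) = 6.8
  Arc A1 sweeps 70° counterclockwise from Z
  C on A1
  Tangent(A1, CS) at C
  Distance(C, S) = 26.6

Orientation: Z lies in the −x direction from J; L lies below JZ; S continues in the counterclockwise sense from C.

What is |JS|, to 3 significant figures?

66.5

On A1, Z sits at bearing 90° from L; a 70° counterclockwise sweep puts C at bearing 160°, so C = L + 6.8·(cos 160°, sin 160°) = (-50.5, -4.47). The tangent condition forces LC to be normal to CS, so CS runs along (−sin 160°, cos 160°); with |CS| = 26.6, S = (-59.6, -29.5). Then |JS| = |S − J| = 66.5.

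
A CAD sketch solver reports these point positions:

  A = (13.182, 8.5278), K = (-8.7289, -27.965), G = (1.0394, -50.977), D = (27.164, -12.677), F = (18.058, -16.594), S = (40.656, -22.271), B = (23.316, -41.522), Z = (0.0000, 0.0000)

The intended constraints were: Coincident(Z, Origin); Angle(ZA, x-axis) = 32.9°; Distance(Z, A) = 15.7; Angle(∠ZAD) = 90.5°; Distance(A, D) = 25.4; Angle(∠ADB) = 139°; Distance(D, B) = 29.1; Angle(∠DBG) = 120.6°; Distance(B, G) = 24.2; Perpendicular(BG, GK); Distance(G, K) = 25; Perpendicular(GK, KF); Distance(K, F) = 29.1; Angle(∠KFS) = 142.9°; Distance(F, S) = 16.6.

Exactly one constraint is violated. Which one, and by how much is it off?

Distance(F, S) = 16.6 — off by 6.70.

Z = (0.00, 0.00) ✓; ZA at 32.90° ✓; |ZA| = 15.70 ✓; ∠ZAD = 90.50° ✓; |AD| = 25.40 ✓; ∠ADB = 139.0° ✓; |DB| = 29.10 ✓; ∠DBG = 120.6° ✓; |BG| = 24.20 ✓; ∠(BG, GK) = 90.00° ✓; |GK| = 25.00 ✓; ∠(GK, KF) = 90.00° ✓; |KF| = 29.10 ✓; ∠KFS = 142.9° ✓; |FS| = 23.30 ✗.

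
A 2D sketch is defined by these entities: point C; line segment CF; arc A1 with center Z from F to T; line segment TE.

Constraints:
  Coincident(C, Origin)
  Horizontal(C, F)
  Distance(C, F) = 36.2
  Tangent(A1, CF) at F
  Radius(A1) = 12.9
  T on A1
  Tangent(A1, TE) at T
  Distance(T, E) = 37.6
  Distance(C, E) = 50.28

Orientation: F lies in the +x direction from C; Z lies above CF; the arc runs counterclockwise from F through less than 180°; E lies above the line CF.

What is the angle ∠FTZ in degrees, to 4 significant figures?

20.74°

Checks: ∠(ZF, FC) = 90.00° ✓; |ZT| = 12.90 ✓; ∠(ZT, TE) = 90.00° ✓; |TE| = 37.60 ✓; |CE| = 50.28 ✓.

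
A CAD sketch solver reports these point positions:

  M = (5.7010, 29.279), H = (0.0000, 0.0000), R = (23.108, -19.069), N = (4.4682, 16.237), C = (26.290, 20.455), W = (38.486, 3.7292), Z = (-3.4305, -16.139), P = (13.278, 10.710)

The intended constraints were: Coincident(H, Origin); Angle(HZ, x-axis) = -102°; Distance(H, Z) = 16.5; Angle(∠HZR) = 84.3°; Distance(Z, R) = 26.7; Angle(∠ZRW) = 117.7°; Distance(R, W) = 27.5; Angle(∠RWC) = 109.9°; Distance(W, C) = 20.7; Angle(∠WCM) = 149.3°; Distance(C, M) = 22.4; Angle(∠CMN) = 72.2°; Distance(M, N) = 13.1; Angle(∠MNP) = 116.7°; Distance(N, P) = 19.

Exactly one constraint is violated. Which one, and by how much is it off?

Distance(N, P) = 19 — off by 8.60.

H = (0.00, 0.00) ✓; HZ at -102.0° ✓; |HZ| = 16.50 ✓; ∠HZR = 84.30° ✓; |ZR| = 26.70 ✓; ∠ZRW = 117.7° ✓; |RW| = 27.50 ✓; ∠RWC = 109.9° ✓; |WC| = 20.70 ✓; ∠WCM = 149.3° ✓; |CM| = 22.40 ✓; ∠CMN = 72.20° ✓; |MN| = 13.10 ✓; ∠MNP = 116.7° ✓; |NP| = 10.40 ✗.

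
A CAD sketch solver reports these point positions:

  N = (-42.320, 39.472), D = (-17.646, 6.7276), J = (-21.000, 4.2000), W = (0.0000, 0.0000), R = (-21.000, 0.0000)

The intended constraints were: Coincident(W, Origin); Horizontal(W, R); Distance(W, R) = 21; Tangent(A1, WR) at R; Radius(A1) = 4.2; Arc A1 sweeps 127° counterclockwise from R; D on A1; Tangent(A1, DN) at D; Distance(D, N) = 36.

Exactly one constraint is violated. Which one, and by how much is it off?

Distance(D, N) = 36 — off by 5.00.

W = (0.00, 0.00) ✓; W.y = 0.00, R.y = 0.00 ✓; |WR| = 21.00 ✓; ∠(JR, RW) = 90.00° ✓; |JR| = 4.200 ✓; bearing(J→D) − bearing(J→R) = 127.0° ✓; |JD| = 4.200 ✓; ∠(JD, DN) = 90.00° ✓; |DN| = 41.00 ✗.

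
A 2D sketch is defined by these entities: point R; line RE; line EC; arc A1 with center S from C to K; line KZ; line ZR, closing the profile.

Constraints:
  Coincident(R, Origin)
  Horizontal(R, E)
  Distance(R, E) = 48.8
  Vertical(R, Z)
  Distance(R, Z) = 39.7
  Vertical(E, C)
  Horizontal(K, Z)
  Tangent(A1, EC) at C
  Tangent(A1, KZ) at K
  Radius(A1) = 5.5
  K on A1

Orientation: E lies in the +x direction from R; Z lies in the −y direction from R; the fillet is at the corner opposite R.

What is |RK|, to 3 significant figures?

58.7

R is at the origin; R and E share the same y with |RE| = 48.8 and E on the +x side, so E = (48.8, 0.00). R and Z share the same x with |RZ| = 39.7 and Z on the −y side, so Z = (0.00, -39.7). The virtual corner opposite R is at (48.8, -39.7). Since A1 is tangent to EC there, SC ⟂ EC and A1 meets KZ tangentially, so SK is at right angles to KZ, with radius 5.5, so the center S sits 5.5 in from both sides at S = (43.3, -34.2). That places the tangent points at C = (48.8, -34.2) on EC and K = (43.3, -39.7) on KZ. Then |RK| = |K − R| = 58.7.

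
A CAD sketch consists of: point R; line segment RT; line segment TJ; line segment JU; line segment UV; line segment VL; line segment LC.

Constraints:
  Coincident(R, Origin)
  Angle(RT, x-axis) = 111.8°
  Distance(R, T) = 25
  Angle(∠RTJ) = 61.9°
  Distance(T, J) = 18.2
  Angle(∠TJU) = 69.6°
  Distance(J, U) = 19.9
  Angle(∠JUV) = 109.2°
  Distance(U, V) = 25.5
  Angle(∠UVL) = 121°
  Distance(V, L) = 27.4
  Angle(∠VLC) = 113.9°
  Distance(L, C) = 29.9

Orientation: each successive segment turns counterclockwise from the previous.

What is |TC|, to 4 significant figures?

31.44

R is at the origin; RT runs at 111.8° with length 25.0, so T = (-9.284, 23.21). ∠RTJ = 61.9° gives TJ at -130.1° from the x-axis; with |TJ| = 18.2, J = (-21.01, 9.291). ∠TJU = 69.6° gives JU at -19.70° from the x-axis; with |JU| = 19.9, U = (-2.272, 2.582). ∠JUV = 109.2° gives UV at 51.10° from the x-axis; with |UV| = 25.5, V = (13.74, 22.43). ∠UVL = 121.0° gives VL at 110.1° from the x-axis; with |VL| = 27.4, L = (4.325, 48.16). ∠VLC = 113.9° gives LC at 176.2° from the x-axis; with |LC| = 29.9, C = (-25.51, 50.14). Then |TC| = |C − T| = 31.44.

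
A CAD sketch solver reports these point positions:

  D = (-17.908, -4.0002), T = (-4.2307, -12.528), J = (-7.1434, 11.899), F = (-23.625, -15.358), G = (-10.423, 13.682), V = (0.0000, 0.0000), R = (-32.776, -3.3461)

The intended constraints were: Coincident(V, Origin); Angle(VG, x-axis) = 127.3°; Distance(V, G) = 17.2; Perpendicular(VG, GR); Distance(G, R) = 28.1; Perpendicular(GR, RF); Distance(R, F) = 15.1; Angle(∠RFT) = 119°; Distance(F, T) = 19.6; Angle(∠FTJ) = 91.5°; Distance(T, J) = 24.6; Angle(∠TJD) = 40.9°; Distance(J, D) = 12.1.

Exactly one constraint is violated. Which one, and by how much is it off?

Distance(J, D) = 12.1 — off by 7.10.

V = (0.00, 0.00) ✓; VG at 127.3° ✓; |VG| = 17.20 ✓; ∠(VG, GR) = 90.00° ✓; |GR| = 28.10 ✓; ∠(GR, RF) = 90.00° ✓; |RF| = 15.10 ✓; ∠RFT = 119.0° ✓; |FT| = 19.60 ✓; ∠FTJ = 91.50° ✓; |TJ| = 24.60 ✓; ∠TJD = 40.90° ✓; |JD| = 19.20 ✗.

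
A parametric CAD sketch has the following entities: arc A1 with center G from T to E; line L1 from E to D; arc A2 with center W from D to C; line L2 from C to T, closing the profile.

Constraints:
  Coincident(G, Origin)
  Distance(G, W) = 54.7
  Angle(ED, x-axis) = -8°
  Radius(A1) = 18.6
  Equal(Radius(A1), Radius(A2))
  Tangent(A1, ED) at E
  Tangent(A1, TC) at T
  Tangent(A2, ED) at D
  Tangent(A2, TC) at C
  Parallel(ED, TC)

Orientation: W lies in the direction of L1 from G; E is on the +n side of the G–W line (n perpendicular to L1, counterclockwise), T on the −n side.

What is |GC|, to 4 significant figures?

57.78

Tangency of A1 to both parallel lines with radius 18.6 puts E and T at G ± 18.6·n: E = (2.589, 18.42), T = (-2.589, -18.42). Equal radii place D and C the same way about W: D = W + 18.6·n = (56.76, 10.81), C = W − 18.6·n = (51.58, -26.03). Then |GC| = |C − G| = 57.78.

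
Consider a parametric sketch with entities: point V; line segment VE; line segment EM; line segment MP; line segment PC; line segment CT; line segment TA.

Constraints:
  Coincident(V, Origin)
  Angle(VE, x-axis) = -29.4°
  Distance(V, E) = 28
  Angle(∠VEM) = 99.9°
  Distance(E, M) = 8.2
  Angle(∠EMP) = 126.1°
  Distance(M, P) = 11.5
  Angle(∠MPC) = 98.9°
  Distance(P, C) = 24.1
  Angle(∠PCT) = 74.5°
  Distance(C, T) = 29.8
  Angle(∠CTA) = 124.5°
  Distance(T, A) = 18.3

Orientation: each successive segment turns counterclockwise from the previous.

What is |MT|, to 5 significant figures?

24.943

∠MPC = 98.9° gives PC at -174.30° from the x-axis; with |PC| = 24.1, C = (2.7081, 1.3352). ∠PCT = 74.5° gives CT at -68.800° from the x-axis; with |CT| = 29.8, T = (13.484, -26.448). Then |MT| = |T − M| = 24.943.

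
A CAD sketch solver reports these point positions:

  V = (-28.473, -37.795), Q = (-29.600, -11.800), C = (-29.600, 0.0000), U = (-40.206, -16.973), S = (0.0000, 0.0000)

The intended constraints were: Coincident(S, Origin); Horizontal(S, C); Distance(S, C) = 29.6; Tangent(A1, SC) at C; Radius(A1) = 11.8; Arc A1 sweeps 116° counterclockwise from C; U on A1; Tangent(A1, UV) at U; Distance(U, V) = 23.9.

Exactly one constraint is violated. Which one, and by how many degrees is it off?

Tangent(A1, UV) at U — off by 3.40°.

S = (0.00, 0.00) ✓; S.y = 0.00, C.y = 0.00 ✓; |SC| = 29.60 ✓; ∠(QC, CS) = 90.00° ✓; |QC| = 11.80 ✓; bearing(Q→U) − bearing(Q→C) = 116.0° ✓; |QU| = 11.80 ✓; ∠(QU, UV) = 86.60° ✗; |UV| = 23.90 ✓.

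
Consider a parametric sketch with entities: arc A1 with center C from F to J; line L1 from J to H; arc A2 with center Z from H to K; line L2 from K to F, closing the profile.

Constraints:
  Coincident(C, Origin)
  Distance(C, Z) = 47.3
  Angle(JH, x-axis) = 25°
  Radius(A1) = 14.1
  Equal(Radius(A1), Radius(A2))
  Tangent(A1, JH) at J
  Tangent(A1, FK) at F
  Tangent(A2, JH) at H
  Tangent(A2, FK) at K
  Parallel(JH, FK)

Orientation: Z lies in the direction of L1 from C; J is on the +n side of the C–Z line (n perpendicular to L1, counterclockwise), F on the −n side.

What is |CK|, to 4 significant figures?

49.36

The slot axis is L1's direction at 25.0°, so u = (cos 25.0°, sin 25.0°) = (0.9063, 0.4226) and n = (−sin 25.0°, cos 25.0°) = (-0.4226, 0.9063). C is at the origin and Z lies 47.3 along u from C, so Z = 47.3·u = (42.87, 19.99). Tangency of A1 to both parallel lines with radius 14.1 puts J and F at C ± 14.1·n: J = (-5.959, 12.78), F = (5.959, -12.78). Equal radii place H and K the same way about Z: H = Z + 14.1·n = (36.91, 32.77), K = Z − 14.1·n = (48.83, 7.211). Then |CK| = |K − C| = 49.36.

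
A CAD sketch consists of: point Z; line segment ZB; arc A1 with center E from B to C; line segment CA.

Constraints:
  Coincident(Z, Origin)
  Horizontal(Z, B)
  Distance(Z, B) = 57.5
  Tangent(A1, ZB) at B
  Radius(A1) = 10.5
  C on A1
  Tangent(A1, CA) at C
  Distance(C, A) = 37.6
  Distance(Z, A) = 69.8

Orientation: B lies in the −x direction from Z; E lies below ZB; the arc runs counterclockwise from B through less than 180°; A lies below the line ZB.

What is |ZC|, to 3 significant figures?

68.6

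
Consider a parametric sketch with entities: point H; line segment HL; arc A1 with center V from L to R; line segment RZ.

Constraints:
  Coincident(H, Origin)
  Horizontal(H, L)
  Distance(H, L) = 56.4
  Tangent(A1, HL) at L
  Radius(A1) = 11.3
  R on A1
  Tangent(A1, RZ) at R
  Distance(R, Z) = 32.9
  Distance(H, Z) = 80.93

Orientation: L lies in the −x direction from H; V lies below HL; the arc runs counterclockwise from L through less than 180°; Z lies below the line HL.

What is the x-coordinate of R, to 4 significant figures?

-67.70

H is at the origin; H and L share the same y with |HL| = 56.4 and L on the −x side, so L = (-56.40, 0.000). A1 meets HL tangentially, so VL is at right angles to HL, so V = L + (0, -11.3) = (-56.40, -11.30). Since VR ⟂ RZ (tangency), |VZ| = √(11.3² + 32.9²) = 34.79 regardless of where R sits on A1. So Z lies on both circle(H, 80.93) and circle(V, 34.79); the below-HL intersection is Z = (-67.82, -44.16). R is the foot of the tangent from Z: R = (-67.70, -11.26).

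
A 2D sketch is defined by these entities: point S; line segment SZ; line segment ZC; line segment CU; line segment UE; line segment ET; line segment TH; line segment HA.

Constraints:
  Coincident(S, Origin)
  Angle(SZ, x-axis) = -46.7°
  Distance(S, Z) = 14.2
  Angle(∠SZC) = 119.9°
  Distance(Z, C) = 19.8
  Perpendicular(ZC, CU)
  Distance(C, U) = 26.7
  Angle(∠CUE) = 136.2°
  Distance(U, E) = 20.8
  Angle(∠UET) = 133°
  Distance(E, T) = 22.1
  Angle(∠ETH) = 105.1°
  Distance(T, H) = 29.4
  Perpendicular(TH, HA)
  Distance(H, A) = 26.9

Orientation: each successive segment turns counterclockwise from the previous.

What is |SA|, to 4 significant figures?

11.00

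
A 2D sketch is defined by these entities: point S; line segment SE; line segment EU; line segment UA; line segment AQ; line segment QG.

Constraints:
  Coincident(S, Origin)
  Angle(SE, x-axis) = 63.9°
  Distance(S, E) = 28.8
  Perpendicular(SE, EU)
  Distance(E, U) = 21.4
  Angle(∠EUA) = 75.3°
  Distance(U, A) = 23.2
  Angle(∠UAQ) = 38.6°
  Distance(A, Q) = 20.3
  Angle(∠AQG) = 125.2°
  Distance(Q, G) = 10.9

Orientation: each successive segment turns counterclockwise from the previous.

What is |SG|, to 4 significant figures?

36.61

S is at the origin; SE runs at 63.9° with length 28.8, so E = (12.67, 25.86). SE ⟂ EU, so EU runs at 153.9°; with |EU| = 21.4, U = (-6.548, 35.28). ∠EUA = 75.3° gives UA at -101.4° from the x-axis; with |UA| = 23.2, A = (-11.13, 12.54). ∠UAQ = 38.6° gives AQ at 40.00° from the x-axis; with |AQ| = 20.3, Q = (4.418, 25.58). ∠AQG = 125.2° gives QG at 94.80° from the x-axis; with |QG| = 10.9, G = (3.505, 36.45). Then |SG| = |G − S| = 36.61.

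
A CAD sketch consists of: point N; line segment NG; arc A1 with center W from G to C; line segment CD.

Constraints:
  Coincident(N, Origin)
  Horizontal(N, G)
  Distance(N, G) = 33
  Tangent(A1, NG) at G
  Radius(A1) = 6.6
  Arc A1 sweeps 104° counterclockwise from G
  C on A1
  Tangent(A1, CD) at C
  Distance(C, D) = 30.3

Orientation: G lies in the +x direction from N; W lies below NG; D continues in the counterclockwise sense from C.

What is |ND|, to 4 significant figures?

50.64

N is at the origin; N and G share the same y with |NG| = 33.0 and G on the +x side, so G = (33.00, 0.000). The tangent condition forces WG to be normal to NG, so W = G + (0, -6.6) = (33.00, -6.600). On A1, G sits at bearing 90° from W; a 104° counterclockwise sweep puts C at bearing 194°, so C = W + 6.6·(cos 194°, sin 194°) = (26.60, -8.197). A1 meets CD tangentially, so WC is at right angles to CD, so CD runs along (−sin 194°, cos 194°); with |CD| = 30.3, D = (33.93, -37.60). Then |ND| = |D − N| = 50.64.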